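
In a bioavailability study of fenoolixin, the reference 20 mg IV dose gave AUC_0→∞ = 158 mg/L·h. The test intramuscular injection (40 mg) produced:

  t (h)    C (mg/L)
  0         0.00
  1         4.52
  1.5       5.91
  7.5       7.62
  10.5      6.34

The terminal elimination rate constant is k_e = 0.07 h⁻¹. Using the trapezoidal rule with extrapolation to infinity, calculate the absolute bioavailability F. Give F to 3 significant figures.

Trapezoidal AUC_0→10.5 (intramuscular injection):
  [0→1]: (0.00+4.52)/2 × 1 = 2.26
  [1→1.5]: (4.52+5.91)/2 × 0.5 = 2.6075
  [1.5→7.5]: (5.91+7.62)/2 × 6 = 40.59
  [7.5→10.5]: (7.62+6.34)/2 × 3 = 20.94
  Sum = 66.3975 mg/L·h
Tail: C_last/k_e = 6.34/0.07 = 90.571
AUC_0→∞ (intramuscular injection) = 66.3975 + 90.571 = 156.9685 mg/L·h
F = (AUC_ev/D_ev)/(AUC_iv/D_iv) = (156.9685/40)/(158/20) = 3.9242125/7.9 = 0.4967

F = 0.497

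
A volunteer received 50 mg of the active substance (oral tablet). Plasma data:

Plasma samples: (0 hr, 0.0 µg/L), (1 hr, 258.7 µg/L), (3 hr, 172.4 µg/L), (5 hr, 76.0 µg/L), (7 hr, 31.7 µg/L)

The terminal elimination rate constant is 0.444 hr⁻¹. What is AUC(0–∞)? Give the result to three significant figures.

Trapezoidal AUC_0→7:
  [0→1]: (0.0+258.7)/2 × 1 = 129.35
  [1→3]: (258.7+172.4)/2 × 2 = 431.1
  [3→5]: (172.4+76.0)/2 × 2 = 248.4
  [5→7]: (76.0+31.7)/2 × 2 = 107.7
  Sum = 916.55 µg/L·hr
Extrapolated tail: C_last / k_e = 31.7 / 0.444 = 71.396
AUC_0→∞ = 916.55 + 71.396 = 987.946 µg/L·hr

AUC = 988 µg/L·hr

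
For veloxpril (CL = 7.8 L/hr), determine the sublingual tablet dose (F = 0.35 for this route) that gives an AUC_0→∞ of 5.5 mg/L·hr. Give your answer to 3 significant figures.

Dose = 123 mg

Dose = CL × AUC_0→∞ / F
     = 7.8 × 5.5 / 0.35 = 122.571 mg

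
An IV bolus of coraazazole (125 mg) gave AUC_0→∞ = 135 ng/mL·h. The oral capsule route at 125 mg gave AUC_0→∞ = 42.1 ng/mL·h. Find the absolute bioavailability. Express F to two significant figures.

F = 0.31

F = (AUC_ev / D_ev) / (AUC_iv / D_iv)
  = (42.1/125) / (135/125)
  = 0.3368 / 1.08 = 0.3119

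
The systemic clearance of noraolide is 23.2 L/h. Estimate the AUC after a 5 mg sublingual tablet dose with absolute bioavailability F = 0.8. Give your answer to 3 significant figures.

AUC_0→∞ = F × Dose / CL
        = 0.8 × 5 / 23.2 = 0.172414 mg/L·h

AUC = 0.172 mg/L·h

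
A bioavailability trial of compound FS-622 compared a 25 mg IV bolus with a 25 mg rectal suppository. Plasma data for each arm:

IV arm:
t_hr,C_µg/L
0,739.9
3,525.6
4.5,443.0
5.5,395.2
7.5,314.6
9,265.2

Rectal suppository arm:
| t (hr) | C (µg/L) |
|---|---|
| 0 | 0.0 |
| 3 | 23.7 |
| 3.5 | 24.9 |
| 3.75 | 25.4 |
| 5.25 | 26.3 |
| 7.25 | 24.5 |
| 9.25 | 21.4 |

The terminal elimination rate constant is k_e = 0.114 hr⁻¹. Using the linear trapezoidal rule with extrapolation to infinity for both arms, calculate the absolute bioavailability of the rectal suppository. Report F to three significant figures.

Trapezoidal AUC_0→9 (IV):
  [0→3]: (739.9+525.6)/2 × 3 = 1898.25
  [3→4.5]: (525.6+443.0)/2 × 1.5 = 726.45
  [4.5→5.5]: (443.0+395.2)/2 × 1 = 419.1
  [5.5→7.5]: (395.2+314.6)/2 × 2 = 709.8
  [7.5→9]: (314.6+265.2)/2 × 1.5 = 434.85
  Sum = 4188.45 µg/L·hr
IV tail: 265.2/0.114 = 2326.316; AUC_iv,0→∞ = 4188.45 + 2326.316 = 6514.766 µg/L·hr
Trapezoidal AUC_0→9.25 (rectal suppository):
  [0→3]: (0.0+23.7)/2 × 3 = 35.55
  [3→3.5]: (23.7+24.9)/2 × 0.5 = 12.15
  [3.5→3.75]: (24.9+25.4)/2 × 0.25 = 6.2875
  [3.75→5.25]: (25.4+26.3)/2 × 1.5 = 38.775
  [5.25→7.25]: (26.3+24.5)/2 × 2 = 50.8
  [7.25→9.25]: (24.5+21.4)/2 × 2 = 45.9
  Sum = 189.4625 µg/L·hr
rectal suppository tail: 21.4/0.114 = 187.719; AUC_ev,0→∞ = 189.4625 + 187.719 = 377.1815 µg/L·hr
F = (AUC_ev/D_ev)/(AUC_iv/D_iv) = (377.1815/25)/(6514.766/25) = 15.08726/260.59064 = 0.0579

F = 0.0579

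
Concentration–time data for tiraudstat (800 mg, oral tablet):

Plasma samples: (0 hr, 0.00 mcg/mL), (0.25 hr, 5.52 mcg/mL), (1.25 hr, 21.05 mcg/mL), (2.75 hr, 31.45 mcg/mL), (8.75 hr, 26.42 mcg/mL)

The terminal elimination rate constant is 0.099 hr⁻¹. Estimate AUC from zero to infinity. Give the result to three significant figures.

Trapezoidal AUC_0→8.75:
  [0→0.25]: (0.00+5.52)/2 × 0.25 = 0.69
  [0.25→1.25]: (5.52+21.05)/2 × 1 = 13.285
  [1.25→2.75]: (21.05+31.45)/2 × 1.5 = 39.375
  [2.75→8.75]: (31.45+26.42)/2 × 6 = 173.61
  Sum = 226.96 mcg/mL·hr
Extrapolated tail: C_last / k_e = 26.42 / 0.099 = 266.869
AUC_0→∞ = 226.96 + 266.869 = 493.829 mcg/mL·hr

AUC = 494 mcg/mL·hr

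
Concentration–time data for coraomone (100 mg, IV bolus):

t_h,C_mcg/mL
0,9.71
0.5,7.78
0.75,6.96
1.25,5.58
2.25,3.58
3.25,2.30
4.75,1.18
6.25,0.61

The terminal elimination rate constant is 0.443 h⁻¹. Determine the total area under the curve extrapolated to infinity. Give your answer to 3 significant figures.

AUC = 22.2 mcg/mL·h

Trapezoidal AUC_0→6.25:
  [0→0.5]: (9.71+7.78)/2 × 0.5 = 4.3725
  [0.5→0.75]: (7.78+6.96)/2 × 0.25 = 1.8425
  [0.75→1.25]: (6.96+5.58)/2 × 0.5 = 3.135
  [1.25→2.25]: (5.58+3.58)/2 × 1 = 4.58
  [2.25→3.25]: (3.58+2.30)/2 × 1 = 2.94
  [3.25→4.75]: (2.30+1.18)/2 × 1.5 = 2.61
  [4.75→6.25]: (1.18+0.61)/2 × 1.5 = 1.3425
  Sum = 20.8225 mcg/mL·h
Extrapolated tail: C_last / k_e = 0.61 / 0.443 = 1.377
AUC_0→∞ = 20.8225 + 1.377 = 22.1995 mcg/mL·h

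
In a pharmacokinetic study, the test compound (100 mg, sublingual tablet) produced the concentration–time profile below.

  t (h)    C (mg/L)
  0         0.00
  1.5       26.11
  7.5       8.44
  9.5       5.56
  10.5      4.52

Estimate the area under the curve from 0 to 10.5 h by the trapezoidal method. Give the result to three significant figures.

Trapezoidal AUC_0→10.5:
  [0→1.5]: (0.00+26.11)/2 × 1.5 = 19.5825
  [1.5→7.5]: (26.11+8.44)/2 × 6 = 103.65
  [7.5→9.5]: (8.44+5.56)/2 × 2 = 14.0
  [9.5→10.5]: (5.56+4.52)/2 × 1 = 5.04
  Sum = 142.2725 mg/L·h

AUC = 142 mg/L·h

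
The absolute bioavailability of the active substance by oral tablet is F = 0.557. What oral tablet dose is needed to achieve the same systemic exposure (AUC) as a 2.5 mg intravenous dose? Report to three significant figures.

D_oral = 4.49 mg

For equal systemic exposure: F × D_ev = D_iv
D_ev = D_iv / F = 2.5 / 0.557 = 4.48833 mg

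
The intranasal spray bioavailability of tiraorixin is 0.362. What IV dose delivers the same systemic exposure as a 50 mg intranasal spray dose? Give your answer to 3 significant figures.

D_iv = 18.1 mg

Systemic exposure from an extravascular dose = F × D_ev, so the equivalent IV dose is F × D_ev.
D_iv = F × D_ev = 0.362 × 50 = 18.1 mg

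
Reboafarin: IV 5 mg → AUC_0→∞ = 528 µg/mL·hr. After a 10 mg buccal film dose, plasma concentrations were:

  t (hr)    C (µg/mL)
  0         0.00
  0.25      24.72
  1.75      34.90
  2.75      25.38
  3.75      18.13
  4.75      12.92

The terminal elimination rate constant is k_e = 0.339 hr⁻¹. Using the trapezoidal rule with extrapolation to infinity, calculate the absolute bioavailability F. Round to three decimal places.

F = 0.145

Trapezoidal AUC_0→4.75 (buccal film):
  [0→0.25]: (0.00+24.72)/2 × 0.25 = 3.09
  [0.25→1.75]: (24.72+34.90)/2 × 1.5 = 44.715
  [1.75→2.75]: (34.90+25.38)/2 × 1 = 30.14
  [2.75→3.75]: (25.38+18.13)/2 × 1 = 21.755
  [3.75→4.75]: (18.13+12.92)/2 × 1 = 15.525
  Sum = 115.225 µg/mL·hr
Tail: C_last/k_e = 12.92/0.339 = 38.112
AUC_0→∞ (buccal film) = 115.225 + 38.112 = 153.337 µg/mL·hr
F = (AUC_ev/D_ev)/(AUC_iv/D_iv) = (153.337/10)/(528/5) = 15.3337/105.6 = 0.1452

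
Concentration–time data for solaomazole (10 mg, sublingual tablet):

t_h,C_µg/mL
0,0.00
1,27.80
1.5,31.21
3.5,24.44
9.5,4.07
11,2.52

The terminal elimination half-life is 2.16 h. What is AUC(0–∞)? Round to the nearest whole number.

AUC = 183 µg/mL·h

Trapezoidal AUC_0→11:
  [0→1]: (0.00+27.80)/2 × 1 = 13.9
  [1→1.5]: (27.80+31.21)/2 × 0.5 = 14.7525
  [1.5→3.5]: (31.21+24.44)/2 × 2 = 55.65
  [3.5→9.5]: (24.44+4.07)/2 × 6 = 85.53
  [9.5→11]: (4.07+2.52)/2 × 1.5 = 4.9425
  Sum = 174.775 µg/mL·h
k_e = ln2 / t½ = 0.693147 / 2.16 = 0.3209 h^-1
Extrapolated tail: C_last / k_e = 2.52 / 0.3209 = 7.853
AUC_0→∞ = 174.775 + 7.853 = 182.628 µg/mL·h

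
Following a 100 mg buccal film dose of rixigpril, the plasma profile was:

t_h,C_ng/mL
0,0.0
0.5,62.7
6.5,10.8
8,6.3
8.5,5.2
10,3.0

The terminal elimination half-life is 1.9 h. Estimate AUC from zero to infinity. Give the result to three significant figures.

AUC = 266 ng/mL·h

Trapezoidal AUC_0→10:
  [0→0.5]: (0.0+62.7)/2 × 0.5 = 15.675
  [0.5→6.5]: (62.7+10.8)/2 × 6 = 220.5
  [6.5→8]: (10.8+6.3)/2 × 1.5 = 12.825
  [8→8.5]: (6.3+5.2)/2 × 0.5 = 2.875
  [8.5→10]: (5.2+3.0)/2 × 1.5 = 6.15
  Sum = 258.025 ng/mL·h
k_e = ln2 / t½ = 0.693147 / 1.9 = 0.3648 h^-1
Extrapolated tail: C_last / k_e = 3.0 / 0.3648 = 8.224
AUC_0→∞ = 258.025 + 8.224 = 266.249 ng/mL·h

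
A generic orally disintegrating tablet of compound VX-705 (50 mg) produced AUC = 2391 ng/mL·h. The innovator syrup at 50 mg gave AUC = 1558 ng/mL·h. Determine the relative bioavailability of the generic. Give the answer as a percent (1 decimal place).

F_rel = (AUC_test/D_test) / (AUC_ref/D_ref)
      = (2391/50) / (1558/50)
      = 47.82 / 31.16 = 1.5347 = 153.47%

F_rel = 153.5%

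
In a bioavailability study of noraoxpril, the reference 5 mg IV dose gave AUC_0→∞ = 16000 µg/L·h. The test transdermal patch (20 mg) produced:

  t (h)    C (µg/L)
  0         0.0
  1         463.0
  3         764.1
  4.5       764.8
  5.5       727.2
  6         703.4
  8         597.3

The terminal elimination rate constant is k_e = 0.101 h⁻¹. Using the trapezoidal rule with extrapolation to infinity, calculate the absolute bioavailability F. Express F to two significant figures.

Trapezoidal AUC_0→8 (transdermal patch):
  [0→1]: (0.0+463.0)/2 × 1 = 231.5
  [1→3]: (463.0+764.1)/2 × 2 = 1227.1
  [3→4.5]: (764.1+764.8)/2 × 1.5 = 1146.675
  [4.5→5.5]: (764.8+727.2)/2 × 1 = 746.0
  [5.5→6]: (727.2+703.4)/2 × 0.5 = 357.65
  [6→8]: (703.4+597.3)/2 × 2 = 1300.7
  Sum = 5009.625 µg/L·h
Tail: C_last/k_e = 597.3/0.101 = 5913.861
AUC_0→∞ (transdermal patch) = 5009.625 + 5913.861 = 10923.486 µg/L·h
F = (AUC_ev/D_ev)/(AUC_iv/D_iv) = (10923.486/20)/(16000/5) = 546.1743/3200 = 0.1707

F = 0.17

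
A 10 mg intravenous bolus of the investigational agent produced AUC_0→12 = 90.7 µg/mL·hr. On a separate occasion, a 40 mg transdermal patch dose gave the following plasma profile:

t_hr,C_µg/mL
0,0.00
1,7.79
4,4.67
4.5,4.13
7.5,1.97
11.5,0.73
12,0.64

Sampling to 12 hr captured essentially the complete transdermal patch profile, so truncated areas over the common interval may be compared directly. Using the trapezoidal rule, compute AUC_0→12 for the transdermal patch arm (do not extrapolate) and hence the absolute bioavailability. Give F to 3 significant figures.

Trapezoidal AUC_0→12 (transdermal patch):
  [0→1]: (0.00+7.79)/2 × 1 = 3.895
  [1→4]: (7.79+4.67)/2 × 3 = 18.69
  [4→4.5]: (4.67+4.13)/2 × 0.5 = 2.2
  [4.5→7.5]: (4.13+1.97)/2 × 3 = 9.15
  [7.5→11.5]: (1.97+0.73)/2 × 4 = 5.4
  [11.5→12]: (0.73+0.64)/2 × 0.5 = 0.3425
  Sum = 39.6775 µg/mL·hr
F = (AUC_ev/D_ev)/(AUC_iv/D_iv) = (39.6775/40)/(90.7/10) = 0.9919375/9.07 = 0.1094

F = 0.109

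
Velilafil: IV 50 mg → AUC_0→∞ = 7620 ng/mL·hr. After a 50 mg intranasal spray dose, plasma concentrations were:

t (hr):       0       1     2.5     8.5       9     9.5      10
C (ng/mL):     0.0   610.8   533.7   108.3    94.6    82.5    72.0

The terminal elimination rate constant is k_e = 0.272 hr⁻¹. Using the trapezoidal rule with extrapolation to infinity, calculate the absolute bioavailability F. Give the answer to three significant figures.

F = 0.458

Trapezoidal AUC_0→10 (intranasal spray):
  [0→1]: (0.0+610.8)/2 × 1 = 305.4
  [1→2.5]: (610.8+533.7)/2 × 1.5 = 858.375
  [2.5→8.5]: (533.7+108.3)/2 × 6 = 1926.0
  [8.5→9]: (108.3+94.6)/2 × 0.5 = 50.725
  [9→9.5]: (94.6+82.5)/2 × 0.5 = 44.275
  [9.5→10]: (82.5+72.0)/2 × 0.5 = 38.625
  Sum = 3223.4 ng/mL·hr
Tail: C_last/k_e = 72.0/0.272 = 264.706
AUC_0→∞ (intranasal spray) = 3223.4 + 264.706 = 3488.106 ng/mL·hr
F = (AUC_ev/D_ev)/(AUC_iv/D_iv) = (3488.106/50)/(7620/50) = 69.76212/152.4 = 0.4578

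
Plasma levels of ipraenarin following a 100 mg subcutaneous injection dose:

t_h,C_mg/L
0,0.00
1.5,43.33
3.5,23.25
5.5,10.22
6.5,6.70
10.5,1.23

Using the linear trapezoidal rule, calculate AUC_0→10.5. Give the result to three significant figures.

Trapezoidal AUC_0→10.5:
  [0→1.5]: (0.00+43.33)/2 × 1.5 = 32.4975
  [1.5→3.5]: (43.33+23.25)/2 × 2 = 66.58
  [3.5→5.5]: (23.25+10.22)/2 × 2 = 33.47
  [5.5→6.5]: (10.22+6.70)/2 × 1 = 8.46
  [6.5→10.5]: (6.70+1.23)/2 × 4 = 15.86
  Sum = 156.8675 mg/L·h

AUC = 157 mg/L·h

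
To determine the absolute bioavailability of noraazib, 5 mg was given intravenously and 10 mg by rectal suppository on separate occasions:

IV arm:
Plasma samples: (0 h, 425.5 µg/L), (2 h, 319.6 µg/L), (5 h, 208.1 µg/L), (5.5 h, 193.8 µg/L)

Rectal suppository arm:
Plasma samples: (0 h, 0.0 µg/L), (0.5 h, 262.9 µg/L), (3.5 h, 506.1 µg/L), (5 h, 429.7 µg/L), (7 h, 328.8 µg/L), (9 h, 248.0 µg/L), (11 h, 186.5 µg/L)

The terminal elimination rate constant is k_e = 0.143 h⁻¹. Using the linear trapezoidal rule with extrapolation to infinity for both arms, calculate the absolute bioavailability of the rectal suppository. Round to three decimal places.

Trapezoidal AUC_0→5.5 (IV):
  [0→2]: (425.5+319.6)/2 × 2 = 745.1
  [2→5]: (319.6+208.1)/2 × 3 = 791.55
  [5→5.5]: (208.1+193.8)/2 × 0.5 = 100.475
  Sum = 1637.125 µg/L·h
IV tail: 193.8/0.143 = 1355.245; AUC_iv,0→∞ = 1637.125 + 1355.245 = 2992.37 µg/L·h
Trapezoidal AUC_0→11 (rectal suppository):
  [0→0.5]: (0.0+262.9)/2 × 0.5 = 65.725
  [0.5→3.5]: (262.9+506.1)/2 × 3 = 1153.5
  [3.5→5]: (506.1+429.7)/2 × 1.5 = 701.85
  [5→7]: (429.7+328.8)/2 × 2 = 758.5
  [7→9]: (328.8+248.0)/2 × 2 = 576.8
  [9→11]: (248.0+186.5)/2 × 2 = 434.5
  Sum = 3690.875 µg/L·h
rectal suppository tail: 186.5/0.143 = 1304.196; AUC_ev,0→∞ = 3690.875 + 1304.196 = 4995.071 µg/L·h
F = (AUC_ev/D_ev)/(AUC_iv/D_iv) = (4995.071/10)/(2992.37/5) = 499.5071/598.474 = 0.8346

F = 0.835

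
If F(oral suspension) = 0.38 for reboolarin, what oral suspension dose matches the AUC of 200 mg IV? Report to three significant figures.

D_oral = 526 mg

For equal systemic exposure: F × D_ev = D_iv
D_ev = D_iv / F = 200 / 0.38 = 526.316 mg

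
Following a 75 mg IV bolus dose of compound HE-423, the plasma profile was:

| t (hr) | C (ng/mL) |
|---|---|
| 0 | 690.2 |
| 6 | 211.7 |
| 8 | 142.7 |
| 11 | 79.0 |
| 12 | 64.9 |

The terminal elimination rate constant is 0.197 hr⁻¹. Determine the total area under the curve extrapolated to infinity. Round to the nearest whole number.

Trapezoidal AUC_0→12:
  [0→6]: (690.2+211.7)/2 × 6 = 2705.7
  [6→8]: (211.7+142.7)/2 × 2 = 354.4
  [8→11]: (142.7+79.0)/2 × 3 = 332.55
  [11→12]: (79.0+64.9)/2 × 1 = 71.95
  Sum = 3464.6 ng/mL·hr
Extrapolated tail: C_last / k_e = 64.9 / 0.197 = 329.442
AUC_0→∞ = 3464.6 + 329.442 = 3794.042 ng/mL·hr

AUC = 3794 ng/mL·hr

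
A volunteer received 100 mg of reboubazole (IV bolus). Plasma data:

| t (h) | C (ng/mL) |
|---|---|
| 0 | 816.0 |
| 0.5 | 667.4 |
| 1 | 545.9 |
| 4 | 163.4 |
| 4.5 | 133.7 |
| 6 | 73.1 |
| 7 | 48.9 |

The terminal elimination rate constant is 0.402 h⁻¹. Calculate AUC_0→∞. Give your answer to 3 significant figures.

AUC = 2150 ng/mL·h

Trapezoidal AUC_0→7:
  [0→0.5]: (816.0+667.4)/2 × 0.5 = 370.85
  [0.5→1]: (667.4+545.9)/2 × 0.5 = 303.325
  [1→4]: (545.9+163.4)/2 × 3 = 1063.95
  [4→4.5]: (163.4+133.7)/2 × 0.5 = 74.275
  [4.5→6]: (133.7+73.1)/2 × 1.5 = 155.1
  [6→7]: (73.1+48.9)/2 × 1 = 61.0
  Sum = 2028.5 ng/mL·h
Extrapolated tail: C_last / k_e = 48.9 / 0.402 = 121.642
AUC_0→∞ = 2028.5 + 121.642 = 2150.142 ng/mL·h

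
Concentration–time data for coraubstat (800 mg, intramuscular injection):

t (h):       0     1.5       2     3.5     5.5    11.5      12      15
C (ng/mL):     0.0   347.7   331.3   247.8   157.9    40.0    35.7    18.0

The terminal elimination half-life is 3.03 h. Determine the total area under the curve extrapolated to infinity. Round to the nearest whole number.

Trapezoidal AUC_0→15:
  [0→1.5]: (0.0+347.7)/2 × 1.5 = 260.775
  [1.5→2]: (347.7+331.3)/2 × 0.5 = 169.75
  [2→3.5]: (331.3+247.8)/2 × 1.5 = 434.325
  [3.5→5.5]: (247.8+157.9)/2 × 2 = 405.7
  [5.5→11.5]: (157.9+40.0)/2 × 6 = 593.7
  [11.5→12]: (40.0+35.7)/2 × 0.5 = 18.925
  [12→15]: (35.7+18.0)/2 × 3 = 80.55
  Sum = 1963.725 ng/mL·h
k_e = ln2 / t½ = 0.693147 / 3.03 = 0.2288 h^-1
Extrapolated tail: C_last / k_e = 18.0 / 0.2288 = 78.671
AUC_0→∞ = 1963.725 + 78.671 = 2042.396 ng/mL·h

AUC = 2042 ng/mL·h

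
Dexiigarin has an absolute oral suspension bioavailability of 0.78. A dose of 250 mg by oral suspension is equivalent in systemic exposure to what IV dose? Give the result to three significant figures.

Systemic exposure from an extravascular dose = F × D_ev, so the equivalent IV dose is F × D_ev.
D_iv = F × D_ev = 0.78 × 250 = 195 mg

D_iv = 195 mg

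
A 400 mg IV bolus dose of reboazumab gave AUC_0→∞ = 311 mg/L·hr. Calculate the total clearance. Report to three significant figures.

CL = 1.29 L/hr

CL = Dose_iv / AUC_0→∞
   = 400 / 311 = 1.28617 L/hr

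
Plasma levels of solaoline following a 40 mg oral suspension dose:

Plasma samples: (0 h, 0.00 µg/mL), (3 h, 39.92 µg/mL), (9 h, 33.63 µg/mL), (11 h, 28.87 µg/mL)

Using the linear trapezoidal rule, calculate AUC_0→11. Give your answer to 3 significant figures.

Trapezoidal AUC_0→11:
  [0→3]: (0.00+39.92)/2 × 3 = 59.88
  [3→9]: (39.92+33.63)/2 × 6 = 220.65
  [9→11]: (33.63+28.87)/2 × 2 = 62.5
  Sum = 343.03 µg/mL·h

AUC = 343 µg/mL·h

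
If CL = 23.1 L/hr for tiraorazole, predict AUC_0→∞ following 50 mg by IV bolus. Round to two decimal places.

AUC = 2.16 mg/L·hr

AUC_0→∞ = Dose_iv / CL
        = 50 / 23.1 = 2.1645 mg/L·hr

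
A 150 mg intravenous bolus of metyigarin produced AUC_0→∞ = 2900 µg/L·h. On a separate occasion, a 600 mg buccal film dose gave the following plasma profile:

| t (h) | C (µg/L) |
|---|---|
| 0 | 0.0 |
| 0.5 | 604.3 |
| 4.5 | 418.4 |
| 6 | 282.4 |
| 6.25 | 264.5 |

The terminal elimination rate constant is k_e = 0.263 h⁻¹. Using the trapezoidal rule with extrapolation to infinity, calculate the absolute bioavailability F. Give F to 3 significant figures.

F = 0.327

Trapezoidal AUC_0→6.25 (buccal film):
  [0→0.5]: (0.0+604.3)/2 × 0.5 = 151.075
  [0.5→4.5]: (604.3+418.4)/2 × 4 = 2045.4
  [4.5→6]: (418.4+282.4)/2 × 1.5 = 525.6
  [6→6.25]: (282.4+264.5)/2 × 0.25 = 68.3625
  Sum = 2790.4375 µg/L·h
Tail: C_last/k_e = 264.5/0.263 = 1005.703
AUC_0→∞ (buccal film) = 2790.4375 + 1005.703 = 3796.1405 µg/L·h
F = (AUC_ev/D_ev)/(AUC_iv/D_iv) = (3796.1405/600)/(2900/150) = 6.3269/19.3333 = 0.3273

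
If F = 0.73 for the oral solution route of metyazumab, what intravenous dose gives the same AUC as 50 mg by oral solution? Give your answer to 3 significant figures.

Systemic exposure from an extravascular dose = F × D_ev, so the equivalent IV dose is F × D_ev.
D_iv = F × D_ev = 0.73 × 50 = 36.5 mg

D_iv = 36.5 mg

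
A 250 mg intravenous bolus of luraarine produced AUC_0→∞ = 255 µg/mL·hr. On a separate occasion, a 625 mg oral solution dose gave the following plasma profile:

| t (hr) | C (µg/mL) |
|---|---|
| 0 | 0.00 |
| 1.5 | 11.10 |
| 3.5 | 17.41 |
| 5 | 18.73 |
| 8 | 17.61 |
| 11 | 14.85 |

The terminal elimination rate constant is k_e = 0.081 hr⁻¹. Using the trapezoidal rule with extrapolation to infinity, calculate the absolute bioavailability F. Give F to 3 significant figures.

Trapezoidal AUC_0→11 (oral solution):
  [0→1.5]: (0.00+11.10)/2 × 1.5 = 8.325
  [1.5→3.5]: (11.10+17.41)/2 × 2 = 28.51
  [3.5→5]: (17.41+18.73)/2 × 1.5 = 27.105
  [5→8]: (18.73+17.61)/2 × 3 = 54.51
  [8→11]: (17.61+14.85)/2 × 3 = 48.69
  Sum = 167.14 µg/mL·hr
Tail: C_last/k_e = 14.85/0.081 = 183.333
AUC_0→∞ (oral solution) = 167.14 + 183.333 = 350.473 µg/mL·hr
F = (AUC_ev/D_ev)/(AUC_iv/D_iv) = (350.473/625)/(255/250) = 0.5607568/1.02 = 0.5498

F = 0.550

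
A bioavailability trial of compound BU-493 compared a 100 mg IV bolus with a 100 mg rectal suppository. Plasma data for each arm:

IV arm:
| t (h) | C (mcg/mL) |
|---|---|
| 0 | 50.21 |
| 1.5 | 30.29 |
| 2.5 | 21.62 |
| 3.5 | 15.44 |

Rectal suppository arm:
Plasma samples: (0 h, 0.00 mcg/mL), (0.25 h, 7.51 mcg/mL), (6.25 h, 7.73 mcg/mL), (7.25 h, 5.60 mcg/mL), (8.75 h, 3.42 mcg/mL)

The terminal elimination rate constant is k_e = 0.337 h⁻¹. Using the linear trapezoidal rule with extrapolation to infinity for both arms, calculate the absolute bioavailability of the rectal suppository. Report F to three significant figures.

Trapezoidal AUC_0→3.5 (IV):
  [0→1.5]: (50.21+30.29)/2 × 1.5 = 60.375
  [1.5→2.5]: (30.29+21.62)/2 × 1 = 25.955
  [2.5→3.5]: (21.62+15.44)/2 × 1 = 18.53
  Sum = 104.86 mcg/mL·h
IV tail: 15.44/0.337 = 45.816; AUC_iv,0→∞ = 104.86 + 45.816 = 150.676 mcg/mL·h
Trapezoidal AUC_0→8.75 (rectal suppository):
  [0→0.25]: (0.00+7.51)/2 × 0.25 = 0.93875
  [0.25→6.25]: (7.51+7.73)/2 × 6 = 45.72
  [6.25→7.25]: (7.73+5.60)/2 × 1 = 6.665
  [7.25→8.75]: (5.60+3.42)/2 × 1.5 = 6.765
  Sum = 60.08875 mcg/mL·h
rectal suppository tail: 3.42/0.337 = 10.148; AUC_ev,0→∞ = 60.08875 + 10.148 = 70.23675 mcg/mL·h
F = (AUC_ev/D_ev)/(AUC_iv/D_iv) = (70.23675/100)/(150.676/100) = 0.7023675/1.50676 = 0.4661

F = 0.466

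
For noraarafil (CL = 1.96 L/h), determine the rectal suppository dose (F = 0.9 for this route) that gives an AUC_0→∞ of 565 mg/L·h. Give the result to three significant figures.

Dose = CL × AUC_0→∞ / F
     = 1.96 × 565 / 0.9 = 1230.44 mg

Dose = 1230 mg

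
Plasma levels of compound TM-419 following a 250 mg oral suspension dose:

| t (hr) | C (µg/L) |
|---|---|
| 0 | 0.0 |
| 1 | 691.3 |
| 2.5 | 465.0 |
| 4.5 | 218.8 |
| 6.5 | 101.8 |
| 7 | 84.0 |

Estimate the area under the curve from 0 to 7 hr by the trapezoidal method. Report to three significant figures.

AUC = 2260 µg/L·hr

Trapezoidal AUC_0→7:
  [0→1]: (0.0+691.3)/2 × 1 = 345.65
  [1→2.5]: (691.3+465.0)/2 × 1.5 = 867.225
  [2.5→4.5]: (465.0+218.8)/2 × 2 = 683.8
  [4.5→6.5]: (218.8+101.8)/2 × 2 = 320.6
  [6.5→7]: (101.8+84.0)/2 × 0.5 = 46.45
  Sum = 2263.725 µg/L·hr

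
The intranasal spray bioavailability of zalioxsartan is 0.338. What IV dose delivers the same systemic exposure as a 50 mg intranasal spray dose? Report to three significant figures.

Systemic exposure from an extravascular dose = F × D_ev, so the equivalent IV dose is F × D_ev.
D_iv = F × D_ev = 0.338 × 50 = 16.9 mg

D_iv = 16.9 mg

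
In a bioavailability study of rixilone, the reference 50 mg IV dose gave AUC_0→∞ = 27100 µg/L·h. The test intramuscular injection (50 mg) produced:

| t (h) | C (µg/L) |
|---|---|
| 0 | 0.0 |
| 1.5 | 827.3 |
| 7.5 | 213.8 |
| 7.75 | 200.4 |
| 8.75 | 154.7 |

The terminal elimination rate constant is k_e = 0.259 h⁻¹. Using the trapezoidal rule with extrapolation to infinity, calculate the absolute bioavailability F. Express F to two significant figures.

F = 0.17

Trapezoidal AUC_0→8.75 (intramuscular injection):
  [0→1.5]: (0.0+827.3)/2 × 1.5 = 620.475
  [1.5→7.5]: (827.3+213.8)/2 × 6 = 3123.3
  [7.5→7.75]: (213.8+200.4)/2 × 0.25 = 51.775
  [7.75→8.75]: (200.4+154.7)/2 × 1 = 177.55
  Sum = 3973.1 µg/L·h
Tail: C_last/k_e = 154.7/0.259 = 597.297
AUC_0→∞ (intramuscular injection) = 3973.1 + 597.297 = 4570.397 µg/L·h
F = (AUC_ev/D_ev)/(AUC_iv/D_iv) = (4570.397/50)/(27100/50) = 91.40794/542 = 0.1686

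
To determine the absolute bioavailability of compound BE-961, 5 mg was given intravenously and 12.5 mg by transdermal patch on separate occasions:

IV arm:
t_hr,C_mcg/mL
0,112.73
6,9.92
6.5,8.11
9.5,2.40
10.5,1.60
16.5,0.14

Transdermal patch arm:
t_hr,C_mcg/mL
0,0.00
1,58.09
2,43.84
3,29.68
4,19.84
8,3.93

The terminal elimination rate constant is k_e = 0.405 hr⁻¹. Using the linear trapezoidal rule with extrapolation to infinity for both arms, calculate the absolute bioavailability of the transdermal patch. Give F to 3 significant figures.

Trapezoidal AUC_0→16.5 (IV):
  [0→6]: (112.73+9.92)/2 × 6 = 367.95
  [6→6.5]: (9.92+8.11)/2 × 0.5 = 4.5075
  [6.5→9.5]: (8.11+2.40)/2 × 3 = 15.765
  [9.5→10.5]: (2.40+1.60)/2 × 1 = 2.0
  [10.5→16.5]: (1.60+0.14)/2 × 6 = 5.22
  Sum = 395.4425 mcg/mL·hr
IV tail: 0.14/0.405 = 0.346; AUC_iv,0→∞ = 395.4425 + 0.346 = 395.7885 mcg/mL·hr
Trapezoidal AUC_0→8 (transdermal patch):
  [0→1]: (0.00+58.09)/2 × 1 = 29.045
  [1→2]: (58.09+43.84)/2 × 1 = 50.965
  [2→3]: (43.84+29.68)/2 × 1 = 36.76
  [3→4]: (29.68+19.84)/2 × 1 = 24.76
  [4→8]: (19.84+3.93)/2 × 4 = 47.54
  Sum = 189.07 mcg/mL·hr
transdermal patch tail: 3.93/0.405 = 9.704; AUC_ev,0→∞ = 189.07 + 9.704 = 198.774 mcg/mL·hr
F = (AUC_ev/D_ev)/(AUC_iv/D_iv) = (198.774/12.5)/(395.7885/5) = 15.90192/79.1577 = 0.2009

F = 0.201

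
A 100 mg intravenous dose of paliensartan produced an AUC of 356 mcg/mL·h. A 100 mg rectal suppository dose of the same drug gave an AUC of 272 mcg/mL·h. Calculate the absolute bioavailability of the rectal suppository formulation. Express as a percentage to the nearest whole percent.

F = (AUC_ev / D_ev) / (AUC_iv / D_iv)
  = (272/100) / (356/100)
  = 2.72 / 3.56 = 0.7640
  = 76.40%

F = 76%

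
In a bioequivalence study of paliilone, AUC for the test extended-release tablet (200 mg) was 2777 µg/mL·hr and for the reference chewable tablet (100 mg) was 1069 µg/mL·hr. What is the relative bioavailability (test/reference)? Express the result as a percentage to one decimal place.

F_rel = 129.9%

F_rel = (AUC_test/D_test) / (AUC_ref/D_ref)
      = (2777/200) / (1069/100)
      = 13.885 / 10.69 = 1.2989 = 129.89%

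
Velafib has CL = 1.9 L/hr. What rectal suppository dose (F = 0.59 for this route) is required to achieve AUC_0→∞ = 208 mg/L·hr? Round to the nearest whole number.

Dose = 670 mg

Dose = CL × AUC_0→∞ / F
     = 1.9 × 208 / 0.59 = 669.831 mg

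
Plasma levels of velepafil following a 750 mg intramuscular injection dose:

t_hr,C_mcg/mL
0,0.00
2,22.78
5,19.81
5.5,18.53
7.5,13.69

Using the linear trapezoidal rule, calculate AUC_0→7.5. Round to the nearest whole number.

AUC = 128 mcg/mL·hr

Trapezoidal AUC_0→7.5:
  [0→2]: (0.00+22.78)/2 × 2 = 22.78
  [2→5]: (22.78+19.81)/2 × 3 = 63.885
  [5→5.5]: (19.81+18.53)/2 × 0.5 = 9.585
  [5.5→7.5]: (18.53+13.69)/2 × 2 = 32.22
  Sum = 128.47 mcg/mL·hr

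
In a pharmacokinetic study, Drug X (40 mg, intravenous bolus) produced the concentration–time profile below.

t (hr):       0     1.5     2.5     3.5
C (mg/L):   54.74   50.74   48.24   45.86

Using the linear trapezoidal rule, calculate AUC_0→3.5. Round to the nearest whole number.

Trapezoidal AUC_0→3.5:
  [0→1.5]: (54.74+50.74)/2 × 1.5 = 79.11
  [1.5→2.5]: (50.74+48.24)/2 × 1 = 49.49
  [2.5→3.5]: (48.24+45.86)/2 × 1 = 47.05
  Sum = 175.65 mg/L·hr

AUC = 176 mg/L·hr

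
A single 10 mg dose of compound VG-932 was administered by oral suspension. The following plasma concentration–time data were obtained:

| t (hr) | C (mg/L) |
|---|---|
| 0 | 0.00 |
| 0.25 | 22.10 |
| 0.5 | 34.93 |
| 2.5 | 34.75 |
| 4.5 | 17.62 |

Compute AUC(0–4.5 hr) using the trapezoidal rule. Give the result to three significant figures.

Trapezoidal AUC_0→4.5:
  [0→0.25]: (0.00+22.10)/2 × 0.25 = 2.7625
  [0.25→0.5]: (22.10+34.93)/2 × 0.25 = 7.12875
  [0.5→2.5]: (34.93+34.75)/2 × 2 = 69.68
  [2.5→4.5]: (34.75+17.62)/2 × 2 = 52.37
  Sum = 131.94125 mg/L·hr

AUC = 132 mg/L·hr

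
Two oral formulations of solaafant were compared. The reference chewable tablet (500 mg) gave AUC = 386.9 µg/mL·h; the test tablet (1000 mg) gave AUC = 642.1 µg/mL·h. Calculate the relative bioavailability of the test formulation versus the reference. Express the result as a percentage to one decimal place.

F_rel = 83.0%

F_rel = (AUC_test/D_test) / (AUC_ref/D_ref)
      = (642.1/1000) / (386.9/500)
      = 0.6421 / 0.7738 = 0.8298 = 82.98%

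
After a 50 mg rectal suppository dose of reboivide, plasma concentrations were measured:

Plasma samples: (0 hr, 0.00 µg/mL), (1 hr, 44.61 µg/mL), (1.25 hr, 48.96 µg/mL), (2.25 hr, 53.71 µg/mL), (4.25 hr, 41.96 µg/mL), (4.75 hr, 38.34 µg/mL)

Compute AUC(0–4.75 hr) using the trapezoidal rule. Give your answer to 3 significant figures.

Trapezoidal AUC_0→4.75:
  [0→1]: (0.00+44.61)/2 × 1 = 22.305
  [1→1.25]: (44.61+48.96)/2 × 0.25 = 11.69625
  [1.25→2.25]: (48.96+53.71)/2 × 1 = 51.335
  [2.25→4.25]: (53.71+41.96)/2 × 2 = 95.67
  [4.25→4.75]: (41.96+38.34)/2 × 0.5 = 20.075
  Sum = 201.08125 µg/mL·hr

AUC = 201 µg/mL·hr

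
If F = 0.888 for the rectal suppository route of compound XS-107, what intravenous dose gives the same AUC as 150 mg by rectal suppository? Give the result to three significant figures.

Systemic exposure from an extravascular dose = F × D_ev, so the equivalent IV dose is F × D_ev.
D_iv = F × D_ev = 0.888 × 150 = 133.2 mg

D_iv = 133 mg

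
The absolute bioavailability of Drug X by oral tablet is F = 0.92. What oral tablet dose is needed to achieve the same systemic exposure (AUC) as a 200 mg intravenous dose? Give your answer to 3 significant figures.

D_oral = 217 mg

For equal systemic exposure: F × D_ev = D_iv
D_ev = D_iv / F = 200 / 0.92 = 217.391 mg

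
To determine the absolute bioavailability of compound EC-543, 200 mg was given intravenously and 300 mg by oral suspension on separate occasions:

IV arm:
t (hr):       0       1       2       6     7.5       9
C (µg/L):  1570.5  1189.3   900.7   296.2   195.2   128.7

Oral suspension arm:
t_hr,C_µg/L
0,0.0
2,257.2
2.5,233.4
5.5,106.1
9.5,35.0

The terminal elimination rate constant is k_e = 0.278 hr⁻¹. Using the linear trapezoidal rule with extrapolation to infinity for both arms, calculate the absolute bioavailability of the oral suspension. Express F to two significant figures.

F = 0.15

Trapezoidal AUC_0→9 (IV):
  [0→1]: (1570.5+1189.3)/2 × 1 = 1379.9
  [1→2]: (1189.3+900.7)/2 × 1 = 1045.0
  [2→6]: (900.7+296.2)/2 × 4 = 2393.8
  [6→7.5]: (296.2+195.2)/2 × 1.5 = 368.55
  [7.5→9]: (195.2+128.7)/2 × 1.5 = 242.925
  Sum = 5430.175 µg/L·hr
IV tail: 128.7/0.278 = 462.950; AUC_iv,0→∞ = 5430.175 + 462.950 = 5893.125 µg/L·hr
Trapezoidal AUC_0→9.5 (oral suspension):
  [0→2]: (0.0+257.2)/2 × 2 = 257.2
  [2→2.5]: (257.2+233.4)/2 × 0.5 = 122.65
  [2.5→5.5]: (233.4+106.1)/2 × 3 = 509.25
  [5.5→9.5]: (106.1+35.0)/2 × 4 = 282.2
  Sum = 1171.3 µg/L·hr
oral suspension tail: 35.0/0.278 = 125.899; AUC_ev,0→∞ = 1171.3 + 125.899 = 1297.199 µg/L·hr
F = (AUC_ev/D_ev)/(AUC_iv/D_iv) = (1297.199/300)/(5893.125/200) = 4.324/29.465625 = 0.1467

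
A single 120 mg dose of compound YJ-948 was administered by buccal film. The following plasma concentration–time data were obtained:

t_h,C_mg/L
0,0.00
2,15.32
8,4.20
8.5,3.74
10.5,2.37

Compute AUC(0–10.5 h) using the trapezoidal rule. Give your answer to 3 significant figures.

AUC = 82.0 mg/L·h

Trapezoidal AUC_0→10.5:
  [0→2]: (0.00+15.32)/2 × 2 = 15.32
  [2→8]: (15.32+4.20)/2 × 6 = 58.56
  [8→8.5]: (4.20+3.74)/2 × 0.5 = 1.985
  [8.5→10.5]: (3.74+2.37)/2 × 2 = 6.11
  Sum = 81.975 mg/L·h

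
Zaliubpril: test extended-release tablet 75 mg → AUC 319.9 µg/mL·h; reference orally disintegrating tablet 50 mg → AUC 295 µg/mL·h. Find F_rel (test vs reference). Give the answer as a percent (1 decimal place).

F_rel = 72.3%

F_rel = (AUC_test/D_test) / (AUC_ref/D_ref)
      = (319.9/75) / (295/50)
      = 4.26533 / 5.9 = 0.7229 = 72.29%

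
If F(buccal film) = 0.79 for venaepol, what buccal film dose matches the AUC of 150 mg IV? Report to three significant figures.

D_buccal = 190 mg

For equal systemic exposure: F × D_ev = D_iv
D_ev = D_iv / F = 150 / 0.79 = 189.873 mg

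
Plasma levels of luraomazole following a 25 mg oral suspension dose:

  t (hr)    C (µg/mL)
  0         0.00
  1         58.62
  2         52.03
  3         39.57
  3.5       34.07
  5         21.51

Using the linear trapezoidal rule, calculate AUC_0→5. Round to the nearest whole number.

Trapezoidal AUC_0→5:
  [0→1]: (0.00+58.62)/2 × 1 = 29.31
  [1→2]: (58.62+52.03)/2 × 1 = 55.325
  [2→3]: (52.03+39.57)/2 × 1 = 45.8
  [3→3.5]: (39.57+34.07)/2 × 0.5 = 18.41
  [3.5→5]: (34.07+21.51)/2 × 1.5 = 41.685
  Sum = 190.53 µg/mL·hr

AUC = 191 µg/mL·hr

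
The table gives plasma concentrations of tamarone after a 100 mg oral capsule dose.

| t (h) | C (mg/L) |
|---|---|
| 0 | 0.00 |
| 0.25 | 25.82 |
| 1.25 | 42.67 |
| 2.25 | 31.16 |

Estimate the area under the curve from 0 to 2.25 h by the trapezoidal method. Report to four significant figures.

AUC = 74.39 mg/L·h

Trapezoidal AUC_0→2.25:
  [0→0.25]: (0.00+25.82)/2 × 0.25 = 3.2275
  [0.25→1.25]: (25.82+42.67)/2 × 1 = 34.245
  [1.25→2.25]: (42.67+31.16)/2 × 1 = 36.915
  Sum = 74.3875 mg/L·h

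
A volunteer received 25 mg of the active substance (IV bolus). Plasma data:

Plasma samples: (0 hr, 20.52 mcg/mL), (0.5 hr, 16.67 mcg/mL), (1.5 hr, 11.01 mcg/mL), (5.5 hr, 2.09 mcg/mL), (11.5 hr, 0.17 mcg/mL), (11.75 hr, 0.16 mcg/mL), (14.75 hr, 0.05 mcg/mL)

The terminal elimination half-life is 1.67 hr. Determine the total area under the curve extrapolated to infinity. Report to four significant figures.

AUC = 56.59 mcg/mL·hr

Trapezoidal AUC_0→14.75:
  [0→0.5]: (20.52+16.67)/2 × 0.5 = 9.2975
  [0.5→1.5]: (16.67+11.01)/2 × 1 = 13.84
  [1.5→5.5]: (11.01+2.09)/2 × 4 = 26.2
  [5.5→11.5]: (2.09+0.17)/2 × 6 = 6.78
  [11.5→11.75]: (0.17+0.16)/2 × 0.25 = 0.04125
  [11.75→14.75]: (0.16+0.05)/2 × 3 = 0.315
  Sum = 56.47375 mcg/mL·hr
k_e = ln2 / t½ = 0.693147 / 1.67 = 0.4151 hr^-1
Extrapolated tail: C_last / k_e = 0.05 / 0.4151 = 0.120
AUC_0→∞ = 56.47375 + 0.120 = 56.59375 mcg/mL·hr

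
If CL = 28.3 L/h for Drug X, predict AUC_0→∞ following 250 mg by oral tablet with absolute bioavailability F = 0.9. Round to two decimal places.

AUC_0→∞ = F × Dose / CL
        = 0.9 × 250 / 28.3 = 7.95053 mg/L·h

AUC = 7.95 mg/L·h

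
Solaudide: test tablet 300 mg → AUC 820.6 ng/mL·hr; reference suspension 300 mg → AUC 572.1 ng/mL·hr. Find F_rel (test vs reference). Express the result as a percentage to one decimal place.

F_rel = 143.4%

F_rel = (AUC_test/D_test) / (AUC_ref/D_ref)
      = (820.6/300) / (572.1/300)
      = 2.73533 / 1.907 = 1.4344 = 143.44%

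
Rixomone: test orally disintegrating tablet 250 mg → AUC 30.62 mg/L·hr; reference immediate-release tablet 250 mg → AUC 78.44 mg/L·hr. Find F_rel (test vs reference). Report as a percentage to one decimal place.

F_rel = (AUC_test/D_test) / (AUC_ref/D_ref)
      = (30.62/250) / (78.44/250)
      = 0.12248 / 0.31376 = 0.3904 = 39.04%

F_rel = 39.0%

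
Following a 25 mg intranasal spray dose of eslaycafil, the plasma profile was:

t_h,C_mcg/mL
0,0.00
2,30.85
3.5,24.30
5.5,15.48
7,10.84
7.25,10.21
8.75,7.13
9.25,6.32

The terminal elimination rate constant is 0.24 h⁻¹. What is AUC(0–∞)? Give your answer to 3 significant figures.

Trapezoidal AUC_0→9.25:
  [0→2]: (0.00+30.85)/2 × 2 = 30.85
  [2→3.5]: (30.85+24.30)/2 × 1.5 = 41.3625
  [3.5→5.5]: (24.30+15.48)/2 × 2 = 39.78
  [5.5→7]: (15.48+10.84)/2 × 1.5 = 19.74
  [7→7.25]: (10.84+10.21)/2 × 0.25 = 2.63125
  [7.25→8.75]: (10.21+7.13)/2 × 1.5 = 13.005
  [8.75→9.25]: (7.13+6.32)/2 × 0.5 = 3.3625
  Sum = 150.73125 mcg/mL·h
Extrapolated tail: C_last / k_e = 6.32 / 0.24 = 26.333
AUC_0→∞ = 150.73125 + 26.333 = 177.06425 mcg/mL·h

AUC = 177 mcg/mL·h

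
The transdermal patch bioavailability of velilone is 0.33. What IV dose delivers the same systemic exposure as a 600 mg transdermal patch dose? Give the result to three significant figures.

Systemic exposure from an extravascular dose = F × D_ev, so the equivalent IV dose is F × D_ev.
D_iv = F × D_ev = 0.33 × 600 = 198 mg

D_iv = 198 mg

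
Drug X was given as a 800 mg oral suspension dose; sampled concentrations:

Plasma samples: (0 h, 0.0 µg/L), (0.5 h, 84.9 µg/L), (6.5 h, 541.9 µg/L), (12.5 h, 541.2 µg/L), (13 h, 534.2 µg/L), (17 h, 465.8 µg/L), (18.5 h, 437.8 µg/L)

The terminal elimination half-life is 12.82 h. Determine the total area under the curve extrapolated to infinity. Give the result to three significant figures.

AUC = 16200 µg/L·h

Trapezoidal AUC_0→18.5:
  [0→0.5]: (0.0+84.9)/2 × 0.5 = 21.225
  [0.5→6.5]: (84.9+541.9)/2 × 6 = 1880.4
  [6.5→12.5]: (541.9+541.2)/2 × 6 = 3249.3
  [12.5→13]: (541.2+534.2)/2 × 0.5 = 268.85
  [13→17]: (534.2+465.8)/2 × 4 = 2000.0
  [17→18.5]: (465.8+437.8)/2 × 1.5 = 677.7
  Sum = 8097.475 µg/L·h
k_e = ln2 / t½ = 0.693147 / 12.82 = 0.0541 h^-1
Extrapolated tail: C_last / k_e = 437.8 / 0.0541 = 8092.421
AUC_0→∞ = 8097.475 + 8092.421 = 16189.896 µg/L·h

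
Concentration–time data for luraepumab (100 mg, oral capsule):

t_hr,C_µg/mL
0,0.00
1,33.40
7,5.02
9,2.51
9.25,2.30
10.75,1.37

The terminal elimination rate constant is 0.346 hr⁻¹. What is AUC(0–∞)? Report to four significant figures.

Trapezoidal AUC_0→10.75:
  [0→1]: (0.00+33.40)/2 × 1 = 16.7
  [1→7]: (33.40+5.02)/2 × 6 = 115.26
  [7→9]: (5.02+2.51)/2 × 2 = 7.53
  [9→9.25]: (2.51+2.30)/2 × 0.25 = 0.60125
  [9.25→10.75]: (2.30+1.37)/2 × 1.5 = 2.7525
  Sum = 142.84375 µg/mL·hr
Extrapolated tail: C_last / k_e = 1.37 / 0.346 = 3.960
AUC_0→∞ = 142.84375 + 3.960 = 146.80375 µg/mL·hr

AUC = 146.8 µg/mL·hr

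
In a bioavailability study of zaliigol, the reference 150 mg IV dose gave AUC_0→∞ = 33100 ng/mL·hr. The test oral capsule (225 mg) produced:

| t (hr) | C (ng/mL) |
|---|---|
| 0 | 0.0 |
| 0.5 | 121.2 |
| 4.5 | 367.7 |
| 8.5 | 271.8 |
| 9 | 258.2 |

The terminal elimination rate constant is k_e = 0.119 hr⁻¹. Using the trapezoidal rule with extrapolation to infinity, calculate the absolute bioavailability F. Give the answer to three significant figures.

Trapezoidal AUC_0→9 (oral capsule):
  [0→0.5]: (0.0+121.2)/2 × 0.5 = 30.3
  [0.5→4.5]: (121.2+367.7)/2 × 4 = 977.8
  [4.5→8.5]: (367.7+271.8)/2 × 4 = 1279.0
  [8.5→9]: (271.8+258.2)/2 × 0.5 = 132.5
  Sum = 2419.6 ng/mL·hr
Tail: C_last/k_e = 258.2/0.119 = 2169.748
AUC_0→∞ (oral capsule) = 2419.6 + 2169.748 = 4589.348 ng/mL·hr
F = (AUC_ev/D_ev)/(AUC_iv/D_iv) = (4589.348/225)/(33100/150) = 20.3971/220.667 = 0.0924

F = 0.0924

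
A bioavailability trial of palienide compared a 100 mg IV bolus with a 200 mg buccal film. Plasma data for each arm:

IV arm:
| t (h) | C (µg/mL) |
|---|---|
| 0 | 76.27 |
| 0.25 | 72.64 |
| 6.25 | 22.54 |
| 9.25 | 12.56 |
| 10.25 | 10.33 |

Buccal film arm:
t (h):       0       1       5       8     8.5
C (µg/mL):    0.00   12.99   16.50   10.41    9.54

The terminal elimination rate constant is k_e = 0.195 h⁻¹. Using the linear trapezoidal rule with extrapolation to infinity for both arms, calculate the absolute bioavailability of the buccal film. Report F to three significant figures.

F = 0.190

Trapezoidal AUC_0→10.25 (IV):
  [0→0.25]: (76.27+72.64)/2 × 0.25 = 18.61375
  [0.25→6.25]: (72.64+22.54)/2 × 6 = 285.54
  [6.25→9.25]: (22.54+12.56)/2 × 3 = 52.65
  [9.25→10.25]: (12.56+10.33)/2 × 1 = 11.445
  Sum = 368.24875 µg/mL·h
IV tail: 10.33/0.195 = 52.974; AUC_iv,0→∞ = 368.24875 + 52.974 = 421.22275 µg/mL·h
Trapezoidal AUC_0→8.5 (buccal film):
  [0→1]: (0.00+12.99)/2 × 1 = 6.495
  [1→5]: (12.99+16.50)/2 × 4 = 58.98
  [5→8]: (16.50+10.41)/2 × 3 = 40.365
  [8→8.5]: (10.41+9.54)/2 × 0.5 = 4.9875
  Sum = 110.8275 µg/mL·h
buccal film tail: 9.54/0.195 = 48.923; AUC_ev,0→∞ = 110.8275 + 48.923 = 159.7505 µg/mL·h
F = (AUC_ev/D_ev)/(AUC_iv/D_iv) = (159.7505/200)/(421.22275/100) = 0.7987525/4.2122275 = 0.1896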